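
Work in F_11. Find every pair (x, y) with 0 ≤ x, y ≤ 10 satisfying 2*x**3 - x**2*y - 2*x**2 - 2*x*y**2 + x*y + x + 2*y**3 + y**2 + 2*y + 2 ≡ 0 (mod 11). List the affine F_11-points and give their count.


Affine F_11-points: {(0, 4), (1, 8), (2, 1), (2, 5), (6, 7)}; count = 5.

For each of the 121 pairs (x, y) ∈ F_11², evaluate f(x, y) mod 11. Record the zeros.
  x = 0: [0↦2, 1↦7, 2↦4, 3↦5, 4↦0, 5↦1, 6↦9, 7↦3, 8↦6, 9↦8, 10↦10]  zeros at y ∈ {4}
  x = 1: [0↦3, 1↦6, 2↦8, 3↦10, 4↦2, 5↦7, 6↦4, 7↦5, 8↦0, 9↦1, 10↦9]  zeros at y ∈ {8}
  x = 2: [0↦1, 1↦0, 2↦5, 3↦6, 4↦4, 5↦0, 6↦6, 7↦1, 8↦8, 9↦6, 10↦7]  zeros at y ∈ {1, 5}
  x = 3: [0↦8, 1↦1, 2↦7, 3↦5, 4↦7, 5↦3, 6↦5, 7↦3, 8↦9, 9↦2, 10↦5]  zeros at y ∈ ∅
  x = 4: [0↦3, 1↦10, 2↦4, 3↦8, 4↦1, 5↦6, 6↦2, 7↦1, 8↦4, 9↦1, 10↦4]  zeros at y ∈ ∅
  x = 5: [0↦9, 1↦6, 2↦8, 3↦5, 4↦9, 5↦10, 6↦9, 7↦7, 8↦5, 9↦4, 10↦5]  zeros at y ∈ ∅
  x = 6: [0↦5, 1↦1, 2↦9, 3↦8, 4↦10, 5↦5, 6↦5, 7↦0, 8↦2, 9↦1, 10↦9]  zeros at y ∈ {7}
  x = 7: [0↦3, 1↦7, 2↦8, 3↦7, 4↦5, 5↦3, 6↦2, 7↦3, 8↦7, 9↦4, 10↦6]  zeros at y ∈ ∅
  x = 8: [0↦4, 1↦3, 2↦6, 3↦3, 4↦6, 5↦5, 6↦1, 7↦6, 8↦10, 9↦3, 10↦8]  zeros at y ∈ ∅
  x = 9: [0↦9, 1↦1, 2↦4, 3↦8, 4↦3, 5↦1, 6↦3, 7↦10, 8↦1, 9↦10, 10↦5]  zeros at y ∈ ∅
  x = 10: [0↦8, 1↦2, 2↦3, 3↦1, 4↦8, 5↦3, 6↦9, 7↦5, 8↦3, 9↦4, 10↦9]  zeros at y ∈ ∅
Collecting zeros: affine points = {(0, 4), (1, 8), (2, 1), (2, 5), (6, 7)}.
Total count |C(F_11)_aff| = 5.


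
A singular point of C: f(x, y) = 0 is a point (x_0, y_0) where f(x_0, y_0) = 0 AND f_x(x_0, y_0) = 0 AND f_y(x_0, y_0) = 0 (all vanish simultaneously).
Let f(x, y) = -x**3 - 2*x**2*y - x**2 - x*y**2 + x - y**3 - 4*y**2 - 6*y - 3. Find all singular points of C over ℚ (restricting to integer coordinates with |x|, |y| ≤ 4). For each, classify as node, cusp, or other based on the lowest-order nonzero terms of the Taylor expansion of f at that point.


Singular points: {(1, -2)}; classification: cusp.

Compute partial derivatives:
  f_x = -3*x**2 - 4*x*y - 2*x - y**2 + 1.
  f_y = -2*x**2 - 2*x*y - 3*y**2 - 8*y - 6.
Scan x_0 ∈ {−4, ..., 4}. For each x_0, f_y(x_0, y) is a polynomial in y; find its integer roots y ∈ {−4, ..., 4}, then test f_x and f at those candidates.
  x = -4: f_y(-4, y) = -3*y**2 - 38; no integer root y with |y| ≤ 4.
  x = -3: f_y(-3, y) = -3*y**2 - 2*y - 24; no integer root y with |y| ≤ 4.
  x = -2: f_y(-2, y) = -3*y**2 - 4*y - 14; no integer root y with |y| ≤ 4.
  x = -1: f_y(-1, y) = -3*y**2 - 6*y - 8; no integer root y with |y| ≤ 4.
  x = 0: f_y(0, y) = -3*y**2 - 8*y - 6; no integer root y with |y| ≤ 4.
  x = 1: f_y(1, y) = -3*y**2 - 10*y - 8; vanishes at y ∈ {-2}. (1, -2): f_x = 0, f = 0 — SINGULAR.
  x = 2: f_y(2, y) = -3*y**2 - 12*y - 14; no integer root y with |y| ≤ 4.
  x = 3: f_y(3, y) = -3*y**2 - 14*y - 24; no integer root y with |y| ≤ 4.
  x = 4: f_y(4, y) = -3*y**2 - 16*y - 38; no integer root y with |y| ≤ 4.
Only singular point on the grid: (1, -2).
Classify: substitute x = 1 + u, y = -2 + v and expand: f = -u**3 - 2*u**2*v - u*v**2 - v**3 + v**2.
No constant or linear terms (consistent with a singular point). Quadratic part: v**2. Cubic part: -u**3 - 2*u**2*v - u*v**2 - v**3.
The quadratic part v**2 is a perfect square, so there is a single (double) tangent line v = 0, i.e. y = -2. Restricting the cubic part to that line (v = 0) leaves -u**3 ≠ 0, so f is not divisible by v and the branch is v² ≈ u**3 to lowest order — this is a cusp.
Classification: cusp.


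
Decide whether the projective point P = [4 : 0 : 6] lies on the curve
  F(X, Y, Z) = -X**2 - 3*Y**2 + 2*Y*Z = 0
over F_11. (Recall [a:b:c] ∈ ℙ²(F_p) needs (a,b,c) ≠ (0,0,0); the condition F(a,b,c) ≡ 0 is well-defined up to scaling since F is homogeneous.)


F(4,0,6) ≡ 6 (mod 11); P is NOT on the curve.

Evaluate F(4, 0, 6) term-by-term (mod 11).
  -X**2 ↦ -1·16·1·1 = -16
  -3*Y**2 ↦ -3·1·0·1 = 0
  2*Y*Z ↦ 2·1·0·6 = 0
Sum: F(4, 0, 6) = (-16) + (0) + (0) = -16.
Reducing mod 11: -16 ≡ 6 (mod 11).
Since F(a, b, c) ≡ 6 ≠ 0 (mod 11), P does NOT lie on the curve.


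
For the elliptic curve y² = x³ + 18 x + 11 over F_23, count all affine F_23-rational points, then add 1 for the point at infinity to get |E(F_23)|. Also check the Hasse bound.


Affine points = {(2, 3), (2, 20), (3, 0), (4, 3), (4, 20), (6, 6), (6, 17), (8, 0), (10, 8), (10, 15), (12, 0), (13, 2), (13, 21), (16, 5), (16, 18), (17, 3), (17, 20), (18, 7), (18, 16), (19, 6), (19, 17), (21, 6), (21, 17)}; affine count = 23; |E(F_23)| = 24.

Discriminant check: Δ ∝ 4a³ + 27b² = 4·18³ + 27·11² = 4·5832 + 27·121 ≡ 7 (mod 23). Nonzero ⇒ E is nonsingular.
For each x ∈ F_23, compute rhs = x³ + 18·x + 11 mod 23, then count y ∈ F_23 with y² ≡ rhs.
  x = 0: rhs = 11, matching y values: none (0 points).
  x = 1: rhs = 7, matching y values: none (0 points).
  x = 2: rhs = 9, matching y values: 3, 20 (2 points).
  x = 3: rhs = 0, matching y values: 0 (1 points).
  x = 4: rhs = 9, matching y values: 3, 20 (2 points).
  x = 5: rhs = 19, matching y values: none (0 points).
  x = 6: rhs = 13, matching y values: 6, 17 (2 points).
  x = 7: rhs = 20, matching y values: none (0 points).
  x = 8: rhs = 0, matching y values: 0 (1 points).
  x = 9: rhs = 5, matching y values: none (0 points).
  x = 10: rhs = 18, matching y values: 8, 15 (2 points).
  x = 11: rhs = 22, matching y values: none (0 points).
  x = 12: rhs = 0, matching y values: 0 (1 points).
  x = 13: rhs = 4, matching y values: 2, 21 (2 points).
  x = 14: rhs = 17, matching y values: none (0 points).
  x = 15: rhs = 22, matching y values: none (0 points).
  x = 16: rhs = 2, matching y values: 5, 18 (2 points).
  x = 17: rhs = 9, matching y values: 3, 20 (2 points).
  x = 18: rhs = 3, matching y values: 7, 16 (2 points).
  x = 19: rhs = 13, matching y values: 6, 17 (2 points).
  x = 20: rhs = 22, matching y values: none (0 points).
  x = 21: rhs = 13, matching y values: 6, 17 (2 points).
  x = 22: rhs = 15, matching y values: none (0 points).
Total affine count: 23.
Full point count |E(F_23)| = 23 + 1 = 24.
Hasse bound: |24 − (23+1)| = |0| = 0 ≤ 2√23 ≈ 9.5917 ✓.


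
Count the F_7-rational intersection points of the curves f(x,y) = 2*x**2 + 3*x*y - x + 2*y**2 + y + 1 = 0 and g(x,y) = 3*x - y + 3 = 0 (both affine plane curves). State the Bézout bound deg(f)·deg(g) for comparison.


Common zeros: {(1, 6)}; count = 1; Bézout bound = 2.

deg(f) = 2, deg(g) = 1, so Bézout bound = 2.
Scan x ∈ F_7. For each x, list the y ∈ F_7 with f(x, y) ≡ 0 and those with g(x, y) ≡ 0 (mod 7); the common zeros in that column are the intersection.
  x = 0: f ≡ 0 at y ∈ {5}; g ≡ 0 at y ∈ {3}; common: ∅.
  x = 1: f ≡ 0 at y ∈ {6}; g ≡ 0 at y ∈ {6}; common: {6}.
  x = 2: f ≡ 0 at y ∈ {0}; g ≡ 0 at y ∈ {2}; common: ∅.
  x = 3: f ≡ 0 at y ∈ {1}; g ≡ 0 at y ∈ {5}; common: ∅.
  x = 4: f ≡ 0 at y ∈ {2}; g ≡ 0 at y ∈ {1}; common: ∅.
  x = 5: f ≡ 0 at y ∈ {3}; g ≡ 0 at y ∈ {4}; common: ∅.
  x = 6: f ≡ 0 at y ∈ {4}; g ≡ 0 at y ∈ {0}; common: ∅.
Collecting: common zeros = {(1, 6)}, so the count is 1.
Comparison with the Bézout bound: 1 ≤ 2 = deg(f)·deg(g), as expected for curves with no common component (the affine F_7-count falls short of the bound because intersections may lie at infinity, over extension fields, or carry multiplicity).


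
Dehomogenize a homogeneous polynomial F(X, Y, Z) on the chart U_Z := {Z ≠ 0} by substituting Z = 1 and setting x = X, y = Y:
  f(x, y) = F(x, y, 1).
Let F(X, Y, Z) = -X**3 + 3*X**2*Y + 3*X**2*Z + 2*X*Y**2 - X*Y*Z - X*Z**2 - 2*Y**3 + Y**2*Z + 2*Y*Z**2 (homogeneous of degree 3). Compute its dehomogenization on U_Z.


f(x, y) = -x**3 + 3*x**2*y + 3*x**2 + 2*x*y**2 - x*y - x - 2*y**3 + y**2 + 2*y

On U_Z we set Z = 1. Each monomial c·X^i·Y^j·Z^k in F becomes c·x^i·y^j·1^k = c·x^i·y^j.
Substituting Z = 1: F(X, Y, 1) = -x**3 + 3*x**2*y + 3*x**2 + 2*x*y**2 - x*y - x - 2*y**3 + y**2 + 2*y.
Note: deg(f) ≤ deg(F) = 3; strict inequality happens when F is divisible by Z (lost terms).


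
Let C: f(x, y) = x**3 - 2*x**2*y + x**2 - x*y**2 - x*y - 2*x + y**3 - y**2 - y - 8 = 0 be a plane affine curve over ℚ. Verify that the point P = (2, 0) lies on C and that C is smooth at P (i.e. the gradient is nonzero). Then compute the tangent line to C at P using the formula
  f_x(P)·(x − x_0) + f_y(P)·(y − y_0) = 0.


Tangent line at P: 14*x - 11*y - 28 = 0.

Step 1: f(2, 0) = 0, so P lies on C.
Step 2: partial derivatives
  f_x(x, y) = 3*x**2 - 4*x*y + 2*x - y**2 - y - 2, f_y(x, y) = -2*x**2 - 2*x*y - x + 3*y**2 - 2*y - 1.
  f_x(P) = 14, f_y(P) = -11 (gradient nonzero, so P is smooth).
Step 3: tangent line at P: 14·(x − 2) + -11·(y − 0) = 0.
Expanding: 14*x - 11*y - 28 = 0.


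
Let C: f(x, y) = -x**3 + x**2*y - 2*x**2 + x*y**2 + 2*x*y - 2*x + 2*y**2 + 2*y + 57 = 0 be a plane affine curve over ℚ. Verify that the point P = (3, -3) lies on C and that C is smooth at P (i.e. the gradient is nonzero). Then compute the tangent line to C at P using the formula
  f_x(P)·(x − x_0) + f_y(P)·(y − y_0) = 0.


Tangent line at P: -56*x - 13*y + 129 = 0.

Step 1: f(3, -3) = 0, so P lies on C.
Step 2: partial derivatives
  f_x(x, y) = -3*x**2 + 2*x*y - 4*x + y**2 + 2*y - 2, f_y(x, y) = x**2 + 2*x*y + 2*x + 4*y + 2.
  f_x(P) = -56, f_y(P) = -13 (gradient nonzero, so P is smooth).
Step 3: tangent line at P: -56·(x − 3) + -13·(y − -3) = 0.
Expanding: -56*x - 13*y + 129 = 0.


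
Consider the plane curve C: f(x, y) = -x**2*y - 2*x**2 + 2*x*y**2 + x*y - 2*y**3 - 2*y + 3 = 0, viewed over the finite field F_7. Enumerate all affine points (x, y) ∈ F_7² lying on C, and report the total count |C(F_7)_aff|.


Affine F_7-points: {(0, 4), (0, 6), (1, 6), (2, 1), (2, 3), (2, 5), (5, 3), (6, 1), (6, 4)}; count = 9.

For each of the 49 pairs (x, y) ∈ F_7², evaluate f(x, y) mod 7. Record the zeros.
  x = 0: [0↦3, 1↦6, 2↦4, 3↦6, 4↦0, 5↦2, 6↦0]  zeros at y ∈ {4, 6}
  x = 1: [0↦1, 1↦6, 2↦3, 3↦1, 4↦2, 5↦1, 6↦0]  zeros at y ∈ {6}
  x = 2: [0↦2, 1↦0, 2↦1, 3↦0, 4↦6, 5↦0, 6↦5]  zeros at y ∈ {1, 3, 5}
  x = 3: [0↦6, 1↦2, 2↦5, 3↦3, 4↦5, 5↦6, 6↦1]  zeros at y ∈ ∅
  x = 4: [0↦6, 1↦5, 2↦1, 3↦3, 4↦6, 5↦5, 6↦2]  zeros at y ∈ ∅
  x = 5: [0↦2, 1↦2, 2↦3, 3↦0, 4↦2, 5↦4, 6↦1]  zeros at y ∈ {3}
  x = 6: [0↦1, 1↦0, 2↦4, 3↦1, 4↦0, 5↦3, 6↦5]  zeros at y ∈ {1, 4}
Collecting zeros: affine points = {(0, 4), (0, 6), (1, 6), (2, 1), (2, 3), (2, 5), (5, 3), (6, 1), (6, 4)}.
Total count |C(F_7)_aff| = 9.


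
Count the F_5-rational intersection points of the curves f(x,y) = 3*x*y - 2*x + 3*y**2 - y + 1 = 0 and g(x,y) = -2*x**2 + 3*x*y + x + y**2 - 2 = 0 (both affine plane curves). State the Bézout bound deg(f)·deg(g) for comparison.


Common zeros: {(1, 4), (3, 4)}; count = 2; Bézout bound = 4.

deg(f) = 2, deg(g) = 2, so Bézout bound = 4.
Scan x ∈ F_5. For each x, list the y ∈ F_5 with f(x, y) ≡ 0 and those with g(x, y) ≡ 0 (mod 5); the common zeros in that column are the intersection.
  x = 0: f ≡ 0 at y ∈ {3, 4}; g ≡ 0 at y ∈ ∅; common: ∅.
  x = 1: f ≡ 0 at y ∈ {2, 4}; g ≡ 0 at y ∈ {3, 4}; common: {4}.
  x = 2: f ≡ 0 at y ∈ {1, 4}; g ≡ 0 at y ∈ ∅; common: ∅.
  x = 3: f ≡ 0 at y ∈ {0, 4}; g ≡ 0 at y ∈ {2, 4}; common: {4}.
  x = 4: f ≡ 0 at y ∈ {4}; g ≡ 0 at y ∈ {0, 3}; common: ∅.
Collecting: common zeros = {(1, 4), (3, 4)}, so the count is 2.
Comparison with the Bézout bound: 2 ≤ 4 = deg(f)·deg(g), as expected for curves with no common component (the affine F_5-count falls short of the bound because intersections may lie at infinity, over extension fields, or carry multiplicity).


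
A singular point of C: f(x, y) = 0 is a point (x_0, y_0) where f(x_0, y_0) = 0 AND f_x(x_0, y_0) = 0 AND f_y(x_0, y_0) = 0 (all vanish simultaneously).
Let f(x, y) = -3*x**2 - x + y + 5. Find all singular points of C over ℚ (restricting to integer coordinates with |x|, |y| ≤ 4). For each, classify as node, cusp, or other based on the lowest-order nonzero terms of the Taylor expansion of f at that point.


No singular points in the scanned grid; C is smooth there.

Compute partial derivatives:
  f_x = -6*x - 1.
  f_y = 1.
f_y = 1 is a nonzero constant, so f_y never vanishes: no point (x, y) can satisfy f = f_x = f_y = 0. In particular no (x, y) ∈ {−4, ..., 4}² is singular; the curve is smooth.


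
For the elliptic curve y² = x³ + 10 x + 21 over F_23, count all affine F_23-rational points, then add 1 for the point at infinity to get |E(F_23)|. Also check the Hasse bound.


Affine points = {(1, 3), (1, 20), (2, 7), (2, 16), (3, 3), (3, 20), (5, 9), (5, 14), (9, 9), (9, 14), (11, 6), (11, 17), (12, 11), (12, 12), (13, 5), (13, 18), (15, 2), (15, 21), (19, 3), (19, 20), (21, 4), (21, 19)}; affine count = 22; |E(F_23)| = 23.

Discriminant check: Δ ∝ 4a³ + 27b² = 4·10³ + 27·21² = 4·1000 + 27·441 ≡ 14 (mod 23). Nonzero ⇒ E is nonsingular.
For each x ∈ F_23, compute rhs = x³ + 10·x + 21 mod 23, then count y ∈ F_23 with y² ≡ rhs.
  x = 0: rhs = 21, matching y values: none (0 points).
  x = 1: rhs = 9, matching y values: 3, 20 (2 points).
  x = 2: rhs = 3, matching y values: 7, 16 (2 points).
  x = 3: rhs = 9, matching y values: 3, 20 (2 points).
  x = 4: rhs = 10, matching y values: none (0 points).
  x = 5: rhs = 12, matching y values: 9, 14 (2 points).
  x = 6: rhs = 21, matching y values: none (0 points).
  x = 7: rhs = 20, matching y values: none (0 points).
  x = 8: rhs = 15, matching y values: none (0 points).
  x = 9: rhs = 12, matching y values: 9, 14 (2 points).
  x = 10: rhs = 17, matching y values: none (0 points).
  x = 11: rhs = 13, matching y values: 6, 17 (2 points).
  x = 12: rhs = 6, matching y values: 11, 12 (2 points).
  x = 13: rhs = 2, matching y values: 5, 18 (2 points).
  x = 14: rhs = 7, matching y values: none (0 points).
  x = 15: rhs = 4, matching y values: 2, 21 (2 points).
  x = 16: rhs = 22, matching y values: none (0 points).
  x = 17: rhs = 21, matching y values: none (0 points).
  x = 18: rhs = 7, matching y values: none (0 points).
  x = 19: rhs = 9, matching y values: 3, 20 (2 points).
  x = 20: rhs = 10, matching y values: none (0 points).
  x = 21: rhs = 16, matching y values: 4, 19 (2 points).
  x = 22: rhs = 10, matching y values: none (0 points).
Total affine count: 22.
Full point count |E(F_23)| = 22 + 1 = 23.
Hasse bound: |23 − (23+1)| = |-1| = 1 ≤ 2√23 ≈ 9.5917 ✓.


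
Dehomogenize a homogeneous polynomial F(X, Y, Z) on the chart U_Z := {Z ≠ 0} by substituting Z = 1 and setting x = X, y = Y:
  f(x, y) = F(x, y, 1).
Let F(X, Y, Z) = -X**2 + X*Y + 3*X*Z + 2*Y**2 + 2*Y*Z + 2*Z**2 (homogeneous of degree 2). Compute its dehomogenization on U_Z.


f(x, y) = -x**2 + x*y + 3*x + 2*y**2 + 2*y + 2

On U_Z we set Z = 1. Each monomial c·X^i·Y^j·Z^k in F becomes c·x^i·y^j·1^k = c·x^i·y^j.
Substituting Z = 1: F(X, Y, 1) = -x**2 + x*y + 3*x + 2*y**2 + 2*y + 2.
Note: deg(f) ≤ deg(F) = 2; strict inequality happens when F is divisible by Z (lost terms).


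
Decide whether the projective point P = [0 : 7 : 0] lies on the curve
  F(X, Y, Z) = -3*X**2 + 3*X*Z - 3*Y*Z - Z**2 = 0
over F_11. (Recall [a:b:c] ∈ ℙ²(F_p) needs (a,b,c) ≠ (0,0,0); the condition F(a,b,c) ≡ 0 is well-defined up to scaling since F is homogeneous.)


F(0,7,0) ≡ 0 (mod 11); P is on the curve.

Evaluate F(0, 7, 0) term-by-term (mod 11).
  -3*X**2 ↦ -3·0·1·1 = 0
  3*X*Z ↦ 3·0·1·0 = 0
  -3*Y*Z ↦ -3·1·7·0 = 0
  -Z**2 ↦ -1·1·1·0 = 0
Sum: F(0, 7, 0) = (0) + (0) + (0) + (0) = 0.
Reducing mod 11: 0 ≡ 0 (mod 11).
Since F(a, b, c) ≡ 0 (mod 11), P lies on the curve.


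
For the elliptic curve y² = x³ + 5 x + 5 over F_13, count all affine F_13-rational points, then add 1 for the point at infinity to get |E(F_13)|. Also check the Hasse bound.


Affine points = {(2, 6), (2, 7), (5, 5), (5, 8), (6, 2), (6, 11), (9, 5), (9, 8), (11, 0), (12, 5), (12, 8)}; affine count = 11; |E(F_13)| = 12.

Discriminant check: Δ ∝ 4a³ + 27b² = 4·5³ + 27·5² = 4·125 + 27·25 ≡ 5 (mod 13). Nonzero ⇒ E is nonsingular.
For each x ∈ F_13, compute rhs = x³ + 5·x + 5 mod 13, then count y ∈ F_13 with y² ≡ rhs.
  x = 0: rhs = 5, matching y values: none (0 points).
  x = 1: rhs = 11, matching y values: none (0 points).
  x = 2: rhs = 10, matching y values: 6, 7 (2 points).
  x = 3: rhs = 8, matching y values: none (0 points).
  x = 4: rhs = 11, matching y values: none (0 points).
  x = 5: rhs = 12, matching y values: 5, 8 (2 points).
  x = 6: rhs = 4, matching y values: 2, 11 (2 points).
  x = 7: rhs = 6, matching y values: none (0 points).
  x = 8: rhs = 11, matching y values: none (0 points).
  x = 9: rhs = 12, matching y values: 5, 8 (2 points).
  x = 10: rhs = 2, matching y values: none (0 points).
  x = 11: rhs = 0, matching y values: 0 (1 points).
  x = 12: rhs = 12, matching y values: 5, 8 (2 points).
Total affine count: 11.
Full point count |E(F_13)| = 11 + 1 = 12.
Hasse bound: |12 − (13+1)| = |-2| = 2 ≤ 2√13 ≈ 7.2111 ✓.


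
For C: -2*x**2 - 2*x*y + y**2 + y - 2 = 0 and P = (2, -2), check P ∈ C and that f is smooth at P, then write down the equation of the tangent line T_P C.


Tangent line at P: -4*x - 7*y - 6 = 0.

Step 1: f(2, -2) = 0, so P lies on C.
Step 2: partial derivatives
  f_x(x, y) = -4*x - 2*y, f_y(x, y) = -2*x + 2*y + 1.
  f_x(P) = -4, f_y(P) = -7 (gradient nonzero, so P is smooth).
Step 3: tangent line at P: -4·(x − 2) + -7·(y − -2) = 0.
Expanding: -4*x - 7*y - 6 = 0.


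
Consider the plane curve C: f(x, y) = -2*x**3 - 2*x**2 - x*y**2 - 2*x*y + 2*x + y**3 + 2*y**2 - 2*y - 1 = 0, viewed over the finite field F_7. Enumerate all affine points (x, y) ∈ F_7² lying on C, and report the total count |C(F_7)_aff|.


Affine F_7-points: {(0, 1), (1, 3), (2, 0), (3, 5), (4, 4), (5, 5)}; count = 6.

For each of the 49 pairs (x, y) ∈ F_7², evaluate f(x, y) mod 7. Record the zeros.
  x = 0: [0↦6, 1↦0, 2↦4, 3↦3, 4↦3, 5↦3, 6↦2]  zeros at y ∈ {1}
  x = 1: [0↦4, 1↦2, 2↦1, 3↦0, 4↦5, 5↦1, 6↦1]  zeros at y ∈ {3}
  x = 2: [0↦0, 1↦2, 2↦3, 3↦2, 4↦5, 5↦4, 6↦5]  zeros at y ∈ {0}
  x = 3: [0↦3, 1↦2, 2↦5, 3↦4, 4↦5, 5↦0, 6↦2]  zeros at y ∈ {5}
  x = 4: [0↦1, 1↦4, 2↦2, 3↦1, 4↦0, 5↦5, 6↦1]  zeros at y ∈ {4}
  x = 5: [0↦3, 1↦3, 2↦3, 3↦2, 4↦6, 5↦0, 6↦4]  zeros at y ∈ {5}
  x = 6: [0↦4, 1↦1, 2↦3, 3↦2, 4↦4, 5↦1, 6↦6]  zeros at y ∈ ∅
Collecting zeros: affine points = {(0, 1), (1, 3), (2, 0), (3, 5), (4, 4), (5, 5)}.
Total count |C(F_7)_aff| = 6.


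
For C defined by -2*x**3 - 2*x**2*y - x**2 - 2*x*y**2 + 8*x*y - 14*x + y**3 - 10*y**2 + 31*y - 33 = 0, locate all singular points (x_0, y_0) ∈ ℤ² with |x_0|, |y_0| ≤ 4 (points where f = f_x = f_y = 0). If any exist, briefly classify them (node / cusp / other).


Singular points: {(-1, 3)}; classification: node.

Compute partial derivatives:
  f_x = -6*x**2 - 4*x*y - 2*x - 2*y**2 + 8*y - 14.
  f_y = -2*x**2 - 4*x*y + 8*x + 3*y**2 - 20*y + 31.
Scan x_0 ∈ {−4, ..., 4}. For each x_0, f_y(x_0, y) is a polynomial in y; find its integer roots y ∈ {−4, ..., 4}, then test f_x and f at those candidates.
  x = -4: f_y(-4, y) = 3*y**2 - 4*y - 33; no integer root y with |y| ≤ 4.
  x = -3: f_y(-3, y) = 3*y**2 - 8*y - 11; vanishes at y ∈ {-1}. (-3, -1): f_x = -84 ≠ 0.
  x = -2: f_y(-2, y) = 3*y**2 - 12*y + 7; no integer root y with |y| ≤ 4.
  x = -1: f_y(-1, y) = 3*y**2 - 16*y + 21; vanishes at y ∈ {3}. (-1, 3): f_x = 0, f = 0 — SINGULAR.
  x = 0: f_y(0, y) = 3*y**2 - 20*y + 31; no integer root y with |y| ≤ 4.
  x = 1: f_y(1, y) = 3*y**2 - 24*y + 37; no integer root y with |y| ≤ 4.
  x = 2: f_y(2, y) = 3*y**2 - 28*y + 39; no integer root y with |y| ≤ 4.
  x = 3: f_y(3, y) = 3*y**2 - 32*y + 37; no integer root y with |y| ≤ 4.
  x = 4: f_y(4, y) = 3*y**2 - 36*y + 31; no integer root y with |y| ≤ 4.
Only singular point on the grid: (-1, 3).
Classify: substitute x = -1 + u, y = 3 + v and expand: f = -2*u**3 - 2*u**2*v - u**2 - 2*u*v**2 + v**3 + v**2.
No constant or linear terms (consistent with a singular point). Quadratic part: -u**2 + v**2. Cubic part: -2*u**3 - 2*u**2*v - 2*u*v**2 + v**3.
The quadratic part v**2 - u**2 = (v − u)(v + u) splits into two distinct linear factors, so there are two distinct tangent lines y − 3 = ±(x − -1) — this is a node (ordinary double point).
Classification: node.


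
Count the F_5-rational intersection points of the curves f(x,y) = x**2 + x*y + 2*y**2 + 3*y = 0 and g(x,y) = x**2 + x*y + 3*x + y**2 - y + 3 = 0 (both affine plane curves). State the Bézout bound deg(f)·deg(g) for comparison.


Common zeros: {(3, 4), (4, 1)}; count = 2; Bézout bound = 4.

deg(f) = 2, deg(g) = 2, so Bézout bound = 4.
Scan x ∈ F_5. For each x, list the y ∈ F_5 with f(x, y) ≡ 0 and those with g(x, y) ≡ 0 (mod 5); the common zeros in that column are the intersection.
  x = 0: f ≡ 0 at y ∈ {0, 1}; g ≡ 0 at y ∈ {2, 4}; common: ∅.
  x = 1: f ≡ 0 at y ∈ ∅; g ≡ 0 at y ∈ ∅; common: ∅.
  x = 2: f ≡ 0 at y ∈ ∅; g ≡ 0 at y ∈ {1, 3}; common: ∅.
  x = 3: f ≡ 0 at y ∈ {3, 4}; g ≡ 0 at y ∈ {4}; common: {4}.
  x = 4: f ≡ 0 at y ∈ {1, 3}; g ≡ 0 at y ∈ {1}; common: {1}.
Collecting: common zeros = {(3, 4), (4, 1)}, so the count is 2.
Comparison with the Bézout bound: 2 ≤ 4 = deg(f)·deg(g), as expected for curves with no common component (the affine F_5-count falls short of the bound because intersections may lie at infinity, over extension fields, or carry multiplicity).


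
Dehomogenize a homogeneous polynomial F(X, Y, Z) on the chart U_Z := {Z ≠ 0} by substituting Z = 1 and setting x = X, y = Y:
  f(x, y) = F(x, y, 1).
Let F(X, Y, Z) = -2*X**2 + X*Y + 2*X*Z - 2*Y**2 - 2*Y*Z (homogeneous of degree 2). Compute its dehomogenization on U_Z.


f(x, y) = -2*x**2 + x*y + 2*x - 2*y**2 - 2*y

On U_Z we set Z = 1. Each monomial c·X^i·Y^j·Z^k in F becomes c·x^i·y^j·1^k = c·x^i·y^j.
Substituting Z = 1: F(X, Y, 1) = -2*x**2 + x*y + 2*x - 2*y**2 - 2*y.
Note: deg(f) ≤ deg(F) = 2; strict inequality happens when F is divisible by Z (lost terms).


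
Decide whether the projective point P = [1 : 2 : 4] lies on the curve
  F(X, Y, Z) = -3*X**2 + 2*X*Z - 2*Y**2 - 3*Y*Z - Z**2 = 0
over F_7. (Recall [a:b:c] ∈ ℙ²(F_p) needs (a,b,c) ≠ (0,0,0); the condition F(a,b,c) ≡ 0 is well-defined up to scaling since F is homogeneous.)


F(1,2,4) ≡ 6 (mod 7); P is NOT on the curve.

Evaluate F(1, 2, 4) term-by-term (mod 7).
  -3*X**2 ↦ -3·1·1·1 = -3
  2*X*Z ↦ 2·1·1·4 = 8
  -2*Y**2 ↦ -2·1·4·1 = -8
  -3*Y*Z ↦ -3·1·2·4 = -24
  -Z**2 ↦ -1·1·1·16 = -16
Sum: F(1, 2, 4) = (-3) + (8) + (-8) + (-24) + (-16) = -43.
Reducing mod 7: -43 ≡ 6 (mod 7).
Since F(a, b, c) ≡ 6 ≠ 0 (mod 7), P does NOT lie on the curve.


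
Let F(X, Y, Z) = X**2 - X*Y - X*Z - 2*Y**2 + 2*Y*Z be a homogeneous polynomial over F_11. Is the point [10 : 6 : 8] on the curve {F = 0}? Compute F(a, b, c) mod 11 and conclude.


F(10,6,8) ≡ 6 (mod 11); P is NOT on the curve.

Evaluate F(10, 6, 8) term-by-term (mod 11).
  X**2 ↦ 1·100·1·1 = 100
  -X*Y ↦ -1·10·6·1 = -60
  -X*Z ↦ -1·10·1·8 = -80
  -2*Y**2 ↦ -2·1·36·1 = -72
  2*Y*Z ↦ 2·1·6·8 = 96
Sum: F(10, 6, 8) = (100) + (-60) + (-80) + (-72) + (96) = -16.
Reducing mod 11: -16 ≡ 6 (mod 11).
Since F(a, b, c) ≡ 6 ≠ 0 (mod 11), P does NOT lie on the curve.


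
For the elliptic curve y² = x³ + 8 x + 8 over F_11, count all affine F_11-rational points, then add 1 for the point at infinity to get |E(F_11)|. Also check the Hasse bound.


Affine points = {(3, 2), (3, 9), (4, 4), (4, 7), (7, 0), (8, 1), (8, 10)}; affine count = 7; |E(F_11)| = 8.

Discriminant check: Δ ∝ 4a³ + 27b² = 4·8³ + 27·8² = 4·512 + 27·64 ≡ 3 (mod 11). Nonzero ⇒ E is nonsingular.
For each x ∈ F_11, compute rhs = x³ + 8·x + 8 mod 11, then count y ∈ F_11 with y² ≡ rhs.
  x = 0: rhs = 8, matching y values: none (0 points).
  x = 1: rhs = 6, matching y values: none (0 points).
  x = 2: rhs = 10, matching y values: none (0 points).
  x = 3: rhs = 4, matching y values: 2, 9 (2 points).
  x = 4: rhs = 5, matching y values: 4, 7 (2 points).
  x = 5: rhs = 8, matching y values: none (0 points).
  x = 6: rhs = 8, matching y values: none (0 points).
  x = 7: rhs = 0, matching y values: 0 (1 points).
  x = 8: rhs = 1, matching y values: 1, 10 (2 points).
  x = 9: rhs = 6, matching y values: none (0 points).
  x = 10: rhs = 10, matching y values: none (0 points).
Total affine count: 7.
Full point count |E(F_11)| = 7 + 1 = 8.
Hasse bound: |8 − (11+1)| = |-4| = 4 ≤ 2√11 ≈ 6.6332 ✓.


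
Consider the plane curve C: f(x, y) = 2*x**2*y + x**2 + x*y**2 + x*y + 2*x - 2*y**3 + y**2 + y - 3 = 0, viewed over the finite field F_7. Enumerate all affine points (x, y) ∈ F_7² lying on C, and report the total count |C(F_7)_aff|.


Affine F_7-points: {(1, 0), (1, 2), (1, 6), (3, 2), (3, 5), (4, 0), (5, 4)}; count = 7.

For each of the 49 pairs (x, y) ∈ F_7², evaluate f(x, y) mod 7. Record the zeros.
  x = 0: [0↦4, 1↦4, 2↦1, 3↦4, 4↦1, 5↦1, 6↦6]  zeros at y ∈ ∅
  x = 1: [0↦0, 1↦4, 2↦0, 3↦4, 4↦4, 5↦2, 6↦0]  zeros at y ∈ {0, 2, 6}
  x = 2: [0↦5, 1↦3, 2↦2, 3↦4, 4↦4, 5↦4, 6↦6]  zeros at y ∈ ∅
  x = 3: [0↦5, 1↦1, 2↦0, 3↦4, 4↦1, 5↦0, 6↦3]  zeros at y ∈ {2, 5}
  x = 4: [0↦0, 1↦5, 2↦1, 3↦4, 4↦2, 5↦4, 6↦5]  zeros at y ∈ {0}
  x = 5: [0↦4, 1↦1, 2↦5, 3↦4, 4↦0, 5↦2, 6↦5]  zeros at y ∈ {4}
  x = 6: [0↦3, 1↦3, 2↦5, 3↦4, 4↦2, 5↦1, 6↦3]  zeros at y ∈ ∅
Collecting zeros: affine points = {(1, 0), (1, 2), (1, 6), (3, 2), (3, 5), (4, 0), (5, 4)}.
Total count |C(F_7)_aff| = 7.


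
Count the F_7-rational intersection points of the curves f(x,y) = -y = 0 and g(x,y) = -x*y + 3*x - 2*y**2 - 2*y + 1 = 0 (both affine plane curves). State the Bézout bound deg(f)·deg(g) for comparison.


Common zeros: {(2, 0)}; count = 1; Bézout bound = 2.

deg(f) = 1, deg(g) = 2, so Bézout bound = 2.
Scan x ∈ F_7. For each x, list the y ∈ F_7 with f(x, y) ≡ 0 and those with g(x, y) ≡ 0 (mod 7); the common zeros in that column are the intersection.
  x = 0: f ≡ 0 at y ∈ {0}; g ≡ 0 at y ∈ ∅; common: ∅.
  x = 1: f ≡ 0 at y ∈ {0}; g ≡ 0 at y ∈ ∅; common: ∅.
  x = 2: f ≡ 0 at y ∈ {0}; g ≡ 0 at y ∈ {0, 5}; common: {0}.
  x = 3: f ≡ 0 at y ∈ {0}; g ≡ 0 at y ∈ {4}; common: ∅.
  x = 4: f ≡ 0 at y ∈ {0}; g ≡ 0 at y ∈ {2}; common: ∅.
  x = 5: f ≡ 0 at y ∈ {0}; g ≡ 0 at y ∈ {1, 6}; common: ∅.
  x = 6: f ≡ 0 at y ∈ {0}; g ≡ 0 at y ∈ ∅; common: ∅.
Collecting: common zeros = {(2, 0)}, so the count is 1.
Comparison with the Bézout bound: 1 ≤ 2 = deg(f)·deg(g), as expected for curves with no common component (the affine F_7-count falls short of the bound because intersections may lie at infinity, over extension fields, or carry multiplicity).


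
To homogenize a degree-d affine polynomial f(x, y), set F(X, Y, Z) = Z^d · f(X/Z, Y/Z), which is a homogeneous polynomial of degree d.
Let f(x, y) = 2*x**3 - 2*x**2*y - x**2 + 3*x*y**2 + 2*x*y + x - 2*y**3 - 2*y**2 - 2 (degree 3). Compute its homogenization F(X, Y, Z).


F(X, Y, Z) = 2*X**3 - 2*X**2*Y - X**2*Z + 3*X*Y**2 + 2*X*Y*Z + X*Z**2 - 2*Y**3 - 2*Y**2*Z - 2*Z**3

deg(f) = 3.
Substitute x = X/Z, y = Y/Z into f, then multiply by Z^3.
  monomial 2·x^3·y^0 ↦ 2·X^3·Y^0·Z^0.
  monomial -2·x^2·y^1 ↦ -2·X^2·Y^1·Z^0.
  monomial -1·x^2·y^0 ↦ -1·X^2·Y^0·Z^1.
  monomial 3·x^1·y^2 ↦ 3·X^1·Y^2·Z^0.
  monomial 2·x^1·y^1 ↦ 2·X^1·Y^1·Z^1.
  monomial 1·x^1·y^0 ↦ 1·X^1·Y^0·Z^2.
  monomial -2·x^0·y^3 ↦ -2·X^0·Y^3·Z^0.
  monomial -2·x^0·y^2 ↦ -2·X^0·Y^2·Z^1.
  monomial -2·x^0·y^0 ↦ -2·X^0·Y^0·Z^3.
Collecting: F(X, Y, Z) = 2*X**3 - 2*X**2*Y - X**2*Z + 3*X*Y**2 + 2*X*Y*Z + X*Z**2 - 2*Y**3 - 2*Y**2*Z - 2*Z**3.


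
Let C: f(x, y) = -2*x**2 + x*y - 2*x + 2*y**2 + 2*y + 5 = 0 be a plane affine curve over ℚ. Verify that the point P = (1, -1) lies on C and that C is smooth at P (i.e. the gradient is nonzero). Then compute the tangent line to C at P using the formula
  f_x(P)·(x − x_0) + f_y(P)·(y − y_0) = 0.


Tangent line at P: -7*x - y + 6 = 0.

Step 1: f(1, -1) = 0, so P lies on C.
Step 2: partial derivatives
  f_x(x, y) = -4*x + y - 2, f_y(x, y) = x + 4*y + 2.
  f_x(P) = -7, f_y(P) = -1 (gradient nonzero, so P is smooth).
Step 3: tangent line at P: -7·(x − 1) + -1·(y − -1) = 0.
Expanding: -7*x - y + 6 = 0.


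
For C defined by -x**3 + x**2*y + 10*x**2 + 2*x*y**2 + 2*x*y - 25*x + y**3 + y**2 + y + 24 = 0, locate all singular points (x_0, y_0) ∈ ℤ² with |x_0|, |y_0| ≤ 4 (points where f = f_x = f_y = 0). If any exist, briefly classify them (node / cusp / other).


Singular points: {(3, -2)}; classification: node.

Compute partial derivatives:
  f_x = -3*x**2 + 2*x*y + 20*x + 2*y**2 + 2*y - 25.
  f_y = x**2 + 4*x*y + 2*x + 3*y**2 + 2*y + 1.
Scan x_0 ∈ {−4, ..., 4}. For each x_0, f_y(x_0, y) is a polynomial in y; find its integer roots y ∈ {−4, ..., 4}, then test f_x and f at those candidates.
  x = -4: f_y(-4, y) = 3*y**2 - 14*y + 9; no integer root y with |y| ≤ 4.
  x = -3: f_y(-3, y) = 3*y**2 - 10*y + 4; no integer root y with |y| ≤ 4.
  x = -2: f_y(-2, y) = 3*y**2 - 6*y + 1; no integer root y with |y| ≤ 4.
  x = -1: f_y(-1, y) = 3*y**2 - 2*y; vanishes at y ∈ {0}. (-1, 0): f_x = -48 ≠ 0.
  x = 0: f_y(0, y) = 3*y**2 + 2*y + 1; no integer root y with |y| ≤ 4.
  x = 1: f_y(1, y) = 3*y**2 + 6*y + 4; no integer root y with |y| ≤ 4.
  x = 2: f_y(2, y) = 3*y**2 + 10*y + 9; no integer root y with |y| ≤ 4.
  x = 3: f_y(3, y) = 3*y**2 + 14*y + 16; vanishes at y ∈ {-2}. (3, -2): f_x = 0, f = 0 — SINGULAR.
  x = 4: f_y(4, y) = 3*y**2 + 18*y + 25; no integer root y with |y| ≤ 4.
Only singular point on the grid: (3, -2).
Classify: substitute x = 3 + u, y = -2 + v and expand: f = -u**3 + u**2*v - u**2 + 2*u*v**2 + v**3 + v**2.
No constant or linear terms (consistent with a singular point). Quadratic part: -u**2 + v**2. Cubic part: -u**3 + u**2*v + 2*u*v**2 + v**3.
The quadratic part v**2 - u**2 = (v − u)(v + u) splits into two distinct linear factors, so there are two distinct tangent lines y − -2 = ±(x − 3) — this is a node (ordinary double point).
Classification: node.


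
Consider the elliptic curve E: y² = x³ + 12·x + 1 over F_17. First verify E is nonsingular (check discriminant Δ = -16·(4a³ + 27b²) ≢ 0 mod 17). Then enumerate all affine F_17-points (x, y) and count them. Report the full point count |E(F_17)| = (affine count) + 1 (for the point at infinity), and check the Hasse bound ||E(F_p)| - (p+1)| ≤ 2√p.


Affine points = {(0, 1), (0, 16), (2, 4), (2, 13), (3, 8), (3, 9), (5, 4), (5, 13), (6, 0), (10, 4), (10, 13), (11, 6), (11, 11), (13, 5), (13, 12)}; affine count = 15; |E(F_17)| = 16.

Discriminant check: Δ ∝ 4a³ + 27b² = 4·12³ + 27·1² = 4·1728 + 27·1 ≡ 3 (mod 17). Nonzero ⇒ E is nonsingular.
For each x ∈ F_17, compute rhs = x³ + 12·x + 1 mod 17, then count y ∈ F_17 with y² ≡ rhs.
  x = 0: rhs = 1, matching y values: 1, 16 (2 points).
  x = 1: rhs = 14, matching y values: none (0 points).
  x = 2: rhs = 16, matching y values: 4, 13 (2 points).
  x = 3: rhs = 13, matching y values: 8, 9 (2 points).
  x = 4: rhs = 11, matching y values: none (0 points).
  x = 5: rhs = 16, matching y values: 4, 13 (2 points).
  x = 6: rhs = 0, matching y values: 0 (1 points).
  x = 7: rhs = 3, matching y values: none (0 points).
  x = 8: rhs = 14, matching y values: none (0 points).
  x = 9: rhs = 5, matching y values: none (0 points).
  x = 10: rhs = 16, matching y values: 4, 13 (2 points).
  x = 11: rhs = 2, matching y values: 6, 11 (2 points).
  x = 12: rhs = 3, matching y values: none (0 points).
  x = 13: rhs = 8, matching y values: 5, 12 (2 points).
  x = 14: rhs = 6, matching y values: none (0 points).
  x = 15: rhs = 3, matching y values: none (0 points).
  x = 16: rhs = 5, matching y values: none (0 points).
Total affine count: 15.
Full point count |E(F_17)| = 15 + 1 = 16.
Hasse bound: |16 − (17+1)| = |-2| = 2 ≤ 2√17 ≈ 8.2462 ✓.


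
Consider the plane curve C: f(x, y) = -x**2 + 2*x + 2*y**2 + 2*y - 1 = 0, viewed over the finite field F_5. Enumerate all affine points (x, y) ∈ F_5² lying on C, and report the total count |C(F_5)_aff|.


Affine F_5-points: {(1, 0), (1, 4), (3, 1), (3, 3), (4, 1), (4, 3)}; count = 6.

For each of the 25 pairs (x, y) ∈ F_5², evaluate f(x, y) mod 5. Record the zeros.
  x = 0: [0↦4, 1↦3, 2↦1, 3↦3, 4↦4]  zeros at y ∈ ∅
  x = 1: [0↦0, 1↦4, 2↦2, 3↦4, 4↦0]  zeros at y ∈ {0, 4}
  x = 2: [0↦4, 1↦3, 2↦1, 3↦3, 4↦4]  zeros at y ∈ ∅
  x = 3: [0↦1, 1↦0, 2↦3, 3↦0, 4↦1]  zeros at y ∈ {1, 3}
  x = 4: [0↦1, 1↦0, 2↦3, 3↦0, 4↦1]  zeros at y ∈ {1, 3}
Collecting zeros: affine points = {(1, 0), (1, 4), (3, 1), (3, 3), (4, 1), (4, 3)}.
Total count |C(F_5)_aff| = 6.


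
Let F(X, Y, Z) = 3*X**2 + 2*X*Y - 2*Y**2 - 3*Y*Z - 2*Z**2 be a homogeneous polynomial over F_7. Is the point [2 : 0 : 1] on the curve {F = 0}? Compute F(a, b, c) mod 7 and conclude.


F(2,0,1) ≡ 3 (mod 7); P is NOT on the curve.

Evaluate F(2, 0, 1) term-by-term (mod 7).
  3*X**2 ↦ 3·4·1·1 = 12
  2*X*Y ↦ 2·2·0·1 = 0
  -2*Y**2 ↦ -2·1·0·1 = 0
  -3*Y*Z ↦ -3·1·0·1 = 0
  -2*Z**2 ↦ -2·1·1·1 = -2
Sum: F(2, 0, 1) = (12) + (0) + (0) + (0) + (-2) = 10.
Reducing mod 7: 10 ≡ 3 (mod 7).
Since F(a, b, c) ≡ 3 ≠ 0 (mod 7), P does NOT lie on the curve.


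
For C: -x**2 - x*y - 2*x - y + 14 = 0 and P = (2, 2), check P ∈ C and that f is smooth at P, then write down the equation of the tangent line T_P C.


Tangent line at P: -8*x - 3*y + 22 = 0.

Step 1: f(2, 2) = 0, so P lies on C.
Step 2: partial derivatives
  f_x(x, y) = -2*x - y - 2, f_y(x, y) = -x - 1.
  f_x(P) = -8, f_y(P) = -3 (gradient nonzero, so P is smooth).
Step 3: tangent line at P: -8·(x − 2) + -3·(y − 2) = 0.
Expanding: -8*x - 3*y + 22 = 0.


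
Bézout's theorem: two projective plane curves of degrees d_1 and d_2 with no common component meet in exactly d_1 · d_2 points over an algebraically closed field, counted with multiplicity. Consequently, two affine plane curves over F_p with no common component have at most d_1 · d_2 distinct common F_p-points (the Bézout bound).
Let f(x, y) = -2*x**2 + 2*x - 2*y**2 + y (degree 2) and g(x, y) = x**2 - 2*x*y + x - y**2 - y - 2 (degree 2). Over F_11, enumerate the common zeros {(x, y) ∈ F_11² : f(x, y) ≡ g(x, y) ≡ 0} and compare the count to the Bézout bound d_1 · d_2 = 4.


Common zeros: {(0, 6), (1, 0), (3, 8), (7, 3)}; count = 4; Bézout bound = 4.

deg(f) = 2, deg(g) = 2, so Bézout bound = 4.
Scan x ∈ F_11. For each x, list the y ∈ F_11 with f(x, y) ≡ 0 and those with g(x, y) ≡ 0 (mod 11); the common zeros in that column are the intersection.
  x = 0: f ≡ 0 at y ∈ {0, 6}; g ≡ 0 at y ∈ {4, 6}; common: {6}.
  x = 1: f ≡ 0 at y ∈ {0, 6}; g ≡ 0 at y ∈ {0, 8}; common: {0}.
  x = 2: f ≡ 0 at y ∈ ∅; g ≡ 0 at y ∈ ∅; common: ∅.
  x = 3: f ≡ 0 at y ∈ {8, 9}; g ≡ 0 at y ∈ {7, 8}; common: {8}.
  x = 4: f ≡ 0 at y ∈ ∅; g ≡ 0 at y ∈ ∅; common: ∅.
  x = 5: f ≡ 0 at y ∈ {3}; g ≡ 0 at y ∈ ∅; common: ∅.
  x = 6: f ≡ 0 at y ∈ {2, 4}; g ≡ 0 at y ∈ ∅; common: ∅.
  x = 7: f ≡ 0 at y ∈ {3}; g ≡ 0 at y ∈ {3, 4}; common: {3}.
  x = 8: f ≡ 0 at y ∈ ∅; g ≡ 0 at y ∈ ∅; common: ∅.
  x = 9: f ≡ 0 at y ∈ {8, 9}; g ≡ 0 at y ∈ {0, 3}; common: ∅.
  x = 10: f ≡ 0 at y ∈ ∅; g ≡ 0 at y ∈ {5, 7}; common: ∅.
Collecting: common zeros = {(0, 6), (1, 0), (3, 8), (7, 3)}, so the count is 4.
Comparison with the Bézout bound: 4 ≤ 4 = deg(f)·deg(g), as expected for curves with no common component (the bound is attained).


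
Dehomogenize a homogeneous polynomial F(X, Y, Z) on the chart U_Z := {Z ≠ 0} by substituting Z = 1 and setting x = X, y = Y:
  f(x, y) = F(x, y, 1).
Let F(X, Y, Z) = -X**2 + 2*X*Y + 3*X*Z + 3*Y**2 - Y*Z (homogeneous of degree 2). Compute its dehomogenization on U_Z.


f(x, y) = -x**2 + 2*x*y + 3*x + 3*y**2 - y

On U_Z we set Z = 1. Each monomial c·X^i·Y^j·Z^k in F becomes c·x^i·y^j·1^k = c·x^i·y^j.
Substituting Z = 1: F(X, Y, 1) = -x**2 + 2*x*y + 3*x + 3*y**2 - y.
Note: deg(f) ≤ deg(F) = 2; strict inequality happens when F is divisible by Z (lost terms).


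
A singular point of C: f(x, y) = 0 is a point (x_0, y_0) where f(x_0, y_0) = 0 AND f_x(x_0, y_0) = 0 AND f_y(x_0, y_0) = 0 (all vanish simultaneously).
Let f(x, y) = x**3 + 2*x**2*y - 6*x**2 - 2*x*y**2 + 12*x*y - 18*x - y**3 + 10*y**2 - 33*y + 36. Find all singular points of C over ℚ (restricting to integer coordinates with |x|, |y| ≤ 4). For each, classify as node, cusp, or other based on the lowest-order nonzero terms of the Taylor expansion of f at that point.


Singular points: {(0, 3)}; classification: cusp.

Compute partial derivatives:
  f_x = 3*x**2 + 4*x*y - 12*x - 2*y**2 + 12*y - 18.
  f_y = 2*x**2 - 4*x*y + 12*x - 3*y**2 + 20*y - 33.
Scan x_0 ∈ {−4, ..., 4}. For each x_0, f_y(x_0, y) is a polynomial in y; find its integer roots y ∈ {−4, ..., 4}, then test f_x and f at those candidates.
  x = -4: f_y(-4, y) = -3*y**2 + 36*y - 49; no integer root y with |y| ≤ 4.
  x = -3: f_y(-3, y) = -3*y**2 + 32*y - 51; no integer root y with |y| ≤ 4.
  x = -2: f_y(-2, y) = -3*y**2 + 28*y - 49; no integer root y with |y| ≤ 4.
  x = -1: f_y(-1, y) = -3*y**2 + 24*y - 43; no integer root y with |y| ≤ 4.
  x = 0: f_y(0, y) = -3*y**2 + 20*y - 33; vanishes at y ∈ {3}. (0, 3): f_x = 0, f = 0 — SINGULAR.
  x = 1: f_y(1, y) = -3*y**2 + 16*y - 19; no integer root y with |y| ≤ 4.
  x = 2: f_y(2, y) = -3*y**2 + 12*y - 1; no integer root y with |y| ≤ 4.
  x = 3: f_y(3, y) = -3*y**2 + 8*y + 21; no integer root y with |y| ≤ 4.
  x = 4: f_y(4, y) = -3*y**2 + 4*y + 47; no integer root y with |y| ≤ 4.
Only singular point on the grid: (0, 3).
Classify: substitute x = 0 + u, y = 3 + v and expand: f = u**3 + 2*u**2*v - 2*u*v**2 - v**3 + v**2.
No constant or linear terms (consistent with a singular point). Quadratic part: v**2. Cubic part: u**3 + 2*u**2*v - 2*u*v**2 - v**3.
The quadratic part v**2 is a perfect square, so there is a single (double) tangent line v = 0, i.e. y = 3. Restricting the cubic part to that line (v = 0) leaves u**3 ≠ 0, so f is not divisible by v and the branch is v² ≈ -u**3 to lowest order — this is a cusp.
Classification: cusp.


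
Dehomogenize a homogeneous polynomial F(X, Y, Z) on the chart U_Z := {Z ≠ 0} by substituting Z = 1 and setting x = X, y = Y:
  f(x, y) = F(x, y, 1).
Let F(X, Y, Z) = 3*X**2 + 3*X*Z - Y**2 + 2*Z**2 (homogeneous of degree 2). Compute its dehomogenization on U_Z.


f(x, y) = 3*x**2 + 3*x - y**2 + 2

On U_Z we set Z = 1. Each monomial c·X^i·Y^j·Z^k in F becomes c·x^i·y^j·1^k = c·x^i·y^j.
Substituting Z = 1: F(X, Y, 1) = 3*x**2 + 3*x - y**2 + 2.
Note: deg(f) ≤ deg(F) = 2; strict inequality happens when F is divisible by Z (lost terms).


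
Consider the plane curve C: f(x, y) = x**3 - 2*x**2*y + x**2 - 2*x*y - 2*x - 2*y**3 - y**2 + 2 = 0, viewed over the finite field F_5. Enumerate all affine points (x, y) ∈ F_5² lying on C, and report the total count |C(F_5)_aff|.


Affine F_5-points: {(1, 1), (2, 0), (2, 1), (3, 1), (4, 4)}; count = 5.

For each of the 25 pairs (x, y) ∈ F_5², evaluate f(x, y) mod 5. Record the zeros.
  x = 0: [0↦2, 1↦4, 2↦2, 3↦4, 4↦3]  zeros at y ∈ ∅
  x = 1: [0↦2, 1↦0, 2↦4, 3↦2, 4↦2]  zeros at y ∈ {1}
  x = 2: [0↦0, 1↦0, 2↦1, 3↦1, 4↦3]  zeros at y ∈ {0, 1}
  x = 3: [0↦2, 1↦0, 2↦4, 3↦2, 4↦2]  zeros at y ∈ {1}
  x = 4: [0↦4, 1↦1, 2↦4, 3↦1, 4↦0]  zeros at y ∈ {4}
Collecting zeros: affine points = {(1, 1), (2, 0), (2, 1), (3, 1), (4, 4)}.
Total count |C(F_5)_aff| = 5.
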